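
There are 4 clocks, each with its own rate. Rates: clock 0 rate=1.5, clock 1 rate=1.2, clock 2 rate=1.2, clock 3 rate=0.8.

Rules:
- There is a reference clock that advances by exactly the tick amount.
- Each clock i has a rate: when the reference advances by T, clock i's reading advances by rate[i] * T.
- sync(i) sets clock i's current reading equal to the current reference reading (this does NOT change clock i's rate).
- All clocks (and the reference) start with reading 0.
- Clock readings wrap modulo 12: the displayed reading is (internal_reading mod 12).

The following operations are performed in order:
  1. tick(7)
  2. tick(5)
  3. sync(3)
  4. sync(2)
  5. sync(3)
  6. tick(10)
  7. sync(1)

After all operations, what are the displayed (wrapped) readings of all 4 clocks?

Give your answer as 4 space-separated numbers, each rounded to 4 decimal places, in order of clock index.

After op 1 tick(7): ref=7.0000 raw=[10.5000 8.4000 8.4000 5.6000]
After op 2 tick(5): ref=12.0000 raw=[18.0000 14.4000 14.4000 9.6000]
After op 3 sync(3): ref=12.0000 raw=[18.0000 14.4000 14.4000 12.0000]
After op 4 sync(2): ref=12.0000 raw=[18.0000 14.4000 12.0000 12.0000]
After op 5 sync(3): ref=12.0000 raw=[18.0000 14.4000 12.0000 12.0000]
After op 6 tick(10): ref=22.0000 raw=[33.0000 26.4000 24.0000 20.0000]
After op 7 sync(1): ref=22.0000 raw=[33.0000 22.0000 24.0000 20.0000]
Wrap final raw readings (mod 12): 33.0000 mod 12 = 9.0000; 22.0000 mod 12 = 10.0000; 24.0000 mod 12 = 0.0000; 20.0000 mod 12 = 8.0000

Answer: 9.0000 10.0000 0.0000 8.0000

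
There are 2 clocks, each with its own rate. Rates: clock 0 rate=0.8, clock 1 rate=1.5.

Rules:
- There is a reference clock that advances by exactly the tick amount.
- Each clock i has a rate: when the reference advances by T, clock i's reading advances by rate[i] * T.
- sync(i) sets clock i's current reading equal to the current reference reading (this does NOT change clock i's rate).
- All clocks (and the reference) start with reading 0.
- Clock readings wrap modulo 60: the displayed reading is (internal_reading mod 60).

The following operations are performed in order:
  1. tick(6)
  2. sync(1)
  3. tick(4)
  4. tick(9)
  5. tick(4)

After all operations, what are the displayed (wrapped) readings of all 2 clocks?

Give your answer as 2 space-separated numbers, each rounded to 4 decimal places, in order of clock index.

After op 1 tick(6): ref=6.0000 raw=[4.8000 9.0000]
After op 2 sync(1): ref=6.0000 raw=[4.8000 6.0000]
After op 3 tick(4): ref=10.0000 raw=[8.0000 12.0000]
After op 4 tick(9): ref=19.0000 raw=[15.2000 25.5000]
After op 5 tick(4): ref=23.0000 raw=[18.4000 31.5000]
Wrap final raw readings (mod 60): 18.4000 mod 60 = 18.4000; 31.5000 mod 60 = 31.5000

Answer: 18.4000 31.5000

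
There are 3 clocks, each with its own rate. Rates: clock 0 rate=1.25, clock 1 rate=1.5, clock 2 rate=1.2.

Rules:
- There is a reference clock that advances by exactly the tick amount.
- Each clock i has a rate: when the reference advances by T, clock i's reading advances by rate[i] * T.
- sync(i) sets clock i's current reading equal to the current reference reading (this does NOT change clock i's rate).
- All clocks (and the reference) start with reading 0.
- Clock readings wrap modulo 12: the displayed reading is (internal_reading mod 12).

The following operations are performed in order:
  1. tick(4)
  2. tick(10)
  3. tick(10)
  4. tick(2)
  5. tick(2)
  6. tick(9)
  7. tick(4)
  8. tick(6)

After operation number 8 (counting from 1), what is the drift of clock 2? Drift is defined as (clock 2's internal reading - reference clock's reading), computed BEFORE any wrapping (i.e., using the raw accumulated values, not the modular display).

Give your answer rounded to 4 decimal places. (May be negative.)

Answer: 9.4000

Derivation:
After op 1 tick(4): ref=4.0000 raw=[5.0000 6.0000 4.8000]
After op 2 tick(10): ref=14.0000 raw=[17.5000 21.0000 16.8000]
After op 3 tick(10): ref=24.0000 raw=[30.0000 36.0000 28.8000]
After op 4 tick(2): ref=26.0000 raw=[32.5000 39.0000 31.2000]
After op 5 tick(2): ref=28.0000 raw=[35.0000 42.0000 33.6000]
After op 6 tick(9): ref=37.0000 raw=[46.2500 55.5000 44.4000]
After op 7 tick(4): ref=41.0000 raw=[51.2500 61.5000 49.2000]
After op 8 tick(6): ref=47.0000 raw=[58.7500 70.5000 56.4000]
Drift of clock 2 after op 8: 56.4000 - 47.0000 = 9.4000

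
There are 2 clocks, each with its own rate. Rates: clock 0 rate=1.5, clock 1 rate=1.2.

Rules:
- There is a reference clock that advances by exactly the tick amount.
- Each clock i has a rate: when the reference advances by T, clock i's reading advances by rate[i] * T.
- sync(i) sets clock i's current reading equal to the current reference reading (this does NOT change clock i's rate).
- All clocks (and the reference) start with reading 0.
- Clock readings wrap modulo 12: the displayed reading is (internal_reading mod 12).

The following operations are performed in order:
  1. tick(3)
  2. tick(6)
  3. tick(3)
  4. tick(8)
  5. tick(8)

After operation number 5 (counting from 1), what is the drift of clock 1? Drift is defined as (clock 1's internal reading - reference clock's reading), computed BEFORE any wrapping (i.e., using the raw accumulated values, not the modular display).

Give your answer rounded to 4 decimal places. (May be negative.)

Answer: 5.6000

Derivation:
After op 1 tick(3): ref=3.0000 raw=[4.5000 3.6000]
After op 2 tick(6): ref=9.0000 raw=[13.5000 10.8000]
After op 3 tick(3): ref=12.0000 raw=[18.0000 14.4000]
After op 4 tick(8): ref=20.0000 raw=[30.0000 24.0000]
After op 5 tick(8): ref=28.0000 raw=[42.0000 33.6000]
Drift of clock 1 after op 5: 33.6000 - 28.0000 = 5.6000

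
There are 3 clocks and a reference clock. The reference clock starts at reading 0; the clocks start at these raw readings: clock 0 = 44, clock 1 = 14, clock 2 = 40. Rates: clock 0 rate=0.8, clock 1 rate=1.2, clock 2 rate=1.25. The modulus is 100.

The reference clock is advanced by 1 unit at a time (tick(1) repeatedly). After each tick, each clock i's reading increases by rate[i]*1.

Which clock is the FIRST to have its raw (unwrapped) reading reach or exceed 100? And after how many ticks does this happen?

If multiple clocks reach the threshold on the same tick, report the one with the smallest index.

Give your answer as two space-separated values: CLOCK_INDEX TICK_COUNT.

Answer: 2 48

Derivation:
clock 0: start=44, rate=0.8, needs 100-44 = 56; ticks = ceil(56/0.8) = ceil(70.0000) = 70; reading at tick 70 = 44 + 0.8*70 = 100.0000
clock 1: start=14, rate=1.2, needs 100-14 = 86; ticks = ceil(86/1.2) = ceil(71.6667) = 72; reading at tick 72 = 14 + 1.2*72 = 100.4000
clock 2: start=40, rate=1.25, needs 100-40 = 60; ticks = ceil(60/1.25) = ceil(48.0000) = 48; reading at tick 48 = 40 + 1.25*48 = 100.0000
Minimum tick count = 48; winners = [2]; smallest index = 2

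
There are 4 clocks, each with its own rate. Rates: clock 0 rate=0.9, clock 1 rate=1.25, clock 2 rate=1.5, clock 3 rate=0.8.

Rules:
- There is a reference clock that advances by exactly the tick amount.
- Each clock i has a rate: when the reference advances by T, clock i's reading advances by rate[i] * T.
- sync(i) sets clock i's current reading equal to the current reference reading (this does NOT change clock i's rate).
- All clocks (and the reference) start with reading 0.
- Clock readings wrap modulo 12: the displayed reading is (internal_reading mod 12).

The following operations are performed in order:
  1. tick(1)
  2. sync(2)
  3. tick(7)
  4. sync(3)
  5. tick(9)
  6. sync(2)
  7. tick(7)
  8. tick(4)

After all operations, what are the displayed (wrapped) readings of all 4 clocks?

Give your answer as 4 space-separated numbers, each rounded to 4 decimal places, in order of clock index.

Answer: 1.2000 11.0000 9.5000 0.0000

Derivation:
After op 1 tick(1): ref=1.0000 raw=[0.9000 1.2500 1.5000 0.8000]
After op 2 sync(2): ref=1.0000 raw=[0.9000 1.2500 1.0000 0.8000]
After op 3 tick(7): ref=8.0000 raw=[7.2000 10.0000 11.5000 6.4000]
After op 4 sync(3): ref=8.0000 raw=[7.2000 10.0000 11.5000 8.0000]
After op 5 tick(9): ref=17.0000 raw=[15.3000 21.2500 25.0000 15.2000]
After op 6 sync(2): ref=17.0000 raw=[15.3000 21.2500 17.0000 15.2000]
After op 7 tick(7): ref=24.0000 raw=[21.6000 30.0000 27.5000 20.8000]
After op 8 tick(4): ref=28.0000 raw=[25.2000 35.0000 33.5000 24.0000]
Wrap final raw readings (mod 12): 25.2000 mod 12 = 1.2000; 35.0000 mod 12 = 11.0000; 33.5000 mod 12 = 9.5000; 24.0000 mod 12 = 0.0000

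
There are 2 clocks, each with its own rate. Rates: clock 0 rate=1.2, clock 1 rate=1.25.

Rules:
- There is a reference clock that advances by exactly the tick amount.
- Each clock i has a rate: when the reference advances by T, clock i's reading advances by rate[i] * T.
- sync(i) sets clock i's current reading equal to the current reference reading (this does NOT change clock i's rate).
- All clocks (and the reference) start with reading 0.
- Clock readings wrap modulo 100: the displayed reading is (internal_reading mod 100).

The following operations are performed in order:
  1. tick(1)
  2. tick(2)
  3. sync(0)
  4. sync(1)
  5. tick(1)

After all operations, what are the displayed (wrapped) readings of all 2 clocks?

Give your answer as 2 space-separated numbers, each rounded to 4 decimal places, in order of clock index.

After op 1 tick(1): ref=1.0000 raw=[1.2000 1.2500]
After op 2 tick(2): ref=3.0000 raw=[3.6000 3.7500]
After op 3 sync(0): ref=3.0000 raw=[3.0000 3.7500]
After op 4 sync(1): ref=3.0000 raw=[3.0000 3.0000]
After op 5 tick(1): ref=4.0000 raw=[4.2000 4.2500]
Wrap final raw readings (mod 100): 4.2000 mod 100 = 4.2000; 4.2500 mod 100 = 4.2500

Answer: 4.2000 4.2500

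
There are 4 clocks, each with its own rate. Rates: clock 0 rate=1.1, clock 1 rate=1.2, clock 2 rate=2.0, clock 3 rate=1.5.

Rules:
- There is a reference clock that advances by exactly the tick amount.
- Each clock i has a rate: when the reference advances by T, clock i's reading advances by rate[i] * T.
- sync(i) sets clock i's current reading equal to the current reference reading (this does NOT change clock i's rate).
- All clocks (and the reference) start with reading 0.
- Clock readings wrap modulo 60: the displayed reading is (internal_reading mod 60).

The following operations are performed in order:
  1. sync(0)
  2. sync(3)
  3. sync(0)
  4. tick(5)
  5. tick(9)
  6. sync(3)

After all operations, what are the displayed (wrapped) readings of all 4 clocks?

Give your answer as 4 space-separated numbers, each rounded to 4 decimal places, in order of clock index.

Answer: 15.4000 16.8000 28.0000 14.0000

Derivation:
After op 1 sync(0): ref=0.0000 raw=[0.0000 0.0000 0.0000 0.0000]
After op 2 sync(3): ref=0.0000 raw=[0.0000 0.0000 0.0000 0.0000]
After op 3 sync(0): ref=0.0000 raw=[0.0000 0.0000 0.0000 0.0000]
After op 4 tick(5): ref=5.0000 raw=[5.5000 6.0000 10.0000 7.5000]
After op 5 tick(9): ref=14.0000 raw=[15.4000 16.8000 28.0000 21.0000]
After op 6 sync(3): ref=14.0000 raw=[15.4000 16.8000 28.0000 14.0000]
Wrap final raw readings (mod 60): 15.4000 mod 60 = 15.4000; 16.8000 mod 60 = 16.8000; 28.0000 mod 60 = 28.0000; 14.0000 mod 60 = 14.0000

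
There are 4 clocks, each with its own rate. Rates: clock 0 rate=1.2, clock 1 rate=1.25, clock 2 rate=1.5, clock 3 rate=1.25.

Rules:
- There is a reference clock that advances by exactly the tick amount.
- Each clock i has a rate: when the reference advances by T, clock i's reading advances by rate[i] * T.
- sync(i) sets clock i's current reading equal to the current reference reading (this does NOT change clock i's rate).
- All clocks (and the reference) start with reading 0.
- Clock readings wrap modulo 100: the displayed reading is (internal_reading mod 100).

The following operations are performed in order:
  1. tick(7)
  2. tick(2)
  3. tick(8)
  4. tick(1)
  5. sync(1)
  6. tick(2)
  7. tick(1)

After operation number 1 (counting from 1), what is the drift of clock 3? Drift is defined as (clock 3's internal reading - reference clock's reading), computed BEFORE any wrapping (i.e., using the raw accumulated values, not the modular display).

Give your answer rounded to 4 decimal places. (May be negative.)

Answer: 1.7500

Derivation:
After op 1 tick(7): ref=7.0000 raw=[8.4000 8.7500 10.5000 8.7500]
Drift of clock 3 after op 1: 8.7500 - 7.0000 = 1.7500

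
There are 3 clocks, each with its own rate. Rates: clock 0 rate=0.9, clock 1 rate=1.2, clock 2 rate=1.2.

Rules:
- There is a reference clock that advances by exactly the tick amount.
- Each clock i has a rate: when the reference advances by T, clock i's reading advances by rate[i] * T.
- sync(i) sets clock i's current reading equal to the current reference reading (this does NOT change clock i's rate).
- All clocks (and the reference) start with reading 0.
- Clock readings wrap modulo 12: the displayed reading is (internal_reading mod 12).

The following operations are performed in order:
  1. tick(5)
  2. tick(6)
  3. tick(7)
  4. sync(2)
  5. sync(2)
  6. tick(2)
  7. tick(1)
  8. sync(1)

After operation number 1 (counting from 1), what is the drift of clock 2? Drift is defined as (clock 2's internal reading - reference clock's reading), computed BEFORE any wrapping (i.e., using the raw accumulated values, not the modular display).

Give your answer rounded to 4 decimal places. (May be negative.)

Answer: 1.0000

Derivation:
After op 1 tick(5): ref=5.0000 raw=[4.5000 6.0000 6.0000]
Drift of clock 2 after op 1: 6.0000 - 5.0000 = 1.0000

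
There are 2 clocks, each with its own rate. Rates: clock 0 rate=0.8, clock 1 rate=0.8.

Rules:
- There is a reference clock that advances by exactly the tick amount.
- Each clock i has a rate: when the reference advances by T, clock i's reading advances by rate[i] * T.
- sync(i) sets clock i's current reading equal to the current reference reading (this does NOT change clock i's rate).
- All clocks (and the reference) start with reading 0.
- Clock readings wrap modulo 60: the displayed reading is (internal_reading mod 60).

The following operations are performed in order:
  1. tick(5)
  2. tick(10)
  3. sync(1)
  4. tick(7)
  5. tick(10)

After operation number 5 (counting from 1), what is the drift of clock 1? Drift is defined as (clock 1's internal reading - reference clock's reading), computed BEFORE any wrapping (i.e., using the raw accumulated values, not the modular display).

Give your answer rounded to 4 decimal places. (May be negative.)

After op 1 tick(5): ref=5.0000 raw=[4.0000 4.0000]
After op 2 tick(10): ref=15.0000 raw=[12.0000 12.0000]
After op 3 sync(1): ref=15.0000 raw=[12.0000 15.0000]
After op 4 tick(7): ref=22.0000 raw=[17.6000 20.6000]
After op 5 tick(10): ref=32.0000 raw=[25.6000 28.6000]
Drift of clock 1 after op 5: 28.6000 - 32.0000 = -3.4000

Answer: -3.4000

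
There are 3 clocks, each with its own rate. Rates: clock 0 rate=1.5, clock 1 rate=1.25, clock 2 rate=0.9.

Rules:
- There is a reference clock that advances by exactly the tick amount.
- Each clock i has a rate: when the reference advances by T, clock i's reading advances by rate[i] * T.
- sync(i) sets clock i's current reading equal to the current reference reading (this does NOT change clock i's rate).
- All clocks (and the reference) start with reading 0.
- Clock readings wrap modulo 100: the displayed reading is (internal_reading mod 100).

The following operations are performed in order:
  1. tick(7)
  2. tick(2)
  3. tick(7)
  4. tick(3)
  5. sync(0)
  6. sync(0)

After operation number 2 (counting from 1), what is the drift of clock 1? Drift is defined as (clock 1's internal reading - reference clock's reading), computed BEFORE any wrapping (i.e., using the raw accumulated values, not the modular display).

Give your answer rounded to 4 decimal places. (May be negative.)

Answer: 2.2500

Derivation:
After op 1 tick(7): ref=7.0000 raw=[10.5000 8.7500 6.3000]
After op 2 tick(2): ref=9.0000 raw=[13.5000 11.2500 8.1000]
Drift of clock 1 after op 2: 11.2500 - 9.0000 = 2.2500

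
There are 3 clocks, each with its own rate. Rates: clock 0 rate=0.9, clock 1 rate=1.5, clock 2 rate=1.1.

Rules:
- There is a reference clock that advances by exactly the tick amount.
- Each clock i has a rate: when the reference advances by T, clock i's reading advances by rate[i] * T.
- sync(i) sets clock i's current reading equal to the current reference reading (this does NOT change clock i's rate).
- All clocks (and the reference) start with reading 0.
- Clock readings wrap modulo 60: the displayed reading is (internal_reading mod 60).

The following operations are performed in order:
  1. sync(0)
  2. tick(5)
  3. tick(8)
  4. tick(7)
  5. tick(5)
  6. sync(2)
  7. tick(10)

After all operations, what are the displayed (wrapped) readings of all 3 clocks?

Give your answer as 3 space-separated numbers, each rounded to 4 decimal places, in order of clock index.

Answer: 31.5000 52.5000 36.0000

Derivation:
After op 1 sync(0): ref=0.0000 raw=[0.0000 0.0000 0.0000]
After op 2 tick(5): ref=5.0000 raw=[4.5000 7.5000 5.5000]
After op 3 tick(8): ref=13.0000 raw=[11.7000 19.5000 14.3000]
After op 4 tick(7): ref=20.0000 raw=[18.0000 30.0000 22.0000]
After op 5 tick(5): ref=25.0000 raw=[22.5000 37.5000 27.5000]
After op 6 sync(2): ref=25.0000 raw=[22.5000 37.5000 25.0000]
After op 7 tick(10): ref=35.0000 raw=[31.5000 52.5000 36.0000]
Wrap final raw readings (mod 60): 31.5000 mod 60 = 31.5000; 52.5000 mod 60 = 52.5000; 36.0000 mod 60 = 36.0000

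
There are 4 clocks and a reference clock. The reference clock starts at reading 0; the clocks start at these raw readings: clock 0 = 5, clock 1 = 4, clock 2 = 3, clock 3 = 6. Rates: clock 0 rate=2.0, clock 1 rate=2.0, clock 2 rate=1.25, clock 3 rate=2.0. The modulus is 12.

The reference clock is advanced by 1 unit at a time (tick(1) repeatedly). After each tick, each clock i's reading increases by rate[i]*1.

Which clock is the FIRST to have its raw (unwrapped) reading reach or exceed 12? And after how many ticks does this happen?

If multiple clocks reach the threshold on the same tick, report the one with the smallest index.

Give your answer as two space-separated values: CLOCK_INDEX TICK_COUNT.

Answer: 3 3

Derivation:
clock 0: start=5, rate=2.0, needs 12-5 = 7; ticks = ceil(7/2.0) = ceil(3.5000) = 4; reading at tick 4 = 5 + 2.0*4 = 13.0000
clock 1: start=4, rate=2.0, needs 12-4 = 8; ticks = ceil(8/2.0) = ceil(4.0000) = 4; reading at tick 4 = 4 + 2.0*4 = 12.0000
clock 2: start=3, rate=1.25, needs 12-3 = 9; ticks = ceil(9/1.25) = ceil(7.2000) = 8; reading at tick 8 = 3 + 1.25*8 = 13.0000
clock 3: start=6, rate=2.0, needs 12-6 = 6; ticks = ceil(6/2.0) = ceil(3.0000) = 3; reading at tick 3 = 6 + 2.0*3 = 12.0000
Minimum tick count = 3; winners = [3]; smallest index = 3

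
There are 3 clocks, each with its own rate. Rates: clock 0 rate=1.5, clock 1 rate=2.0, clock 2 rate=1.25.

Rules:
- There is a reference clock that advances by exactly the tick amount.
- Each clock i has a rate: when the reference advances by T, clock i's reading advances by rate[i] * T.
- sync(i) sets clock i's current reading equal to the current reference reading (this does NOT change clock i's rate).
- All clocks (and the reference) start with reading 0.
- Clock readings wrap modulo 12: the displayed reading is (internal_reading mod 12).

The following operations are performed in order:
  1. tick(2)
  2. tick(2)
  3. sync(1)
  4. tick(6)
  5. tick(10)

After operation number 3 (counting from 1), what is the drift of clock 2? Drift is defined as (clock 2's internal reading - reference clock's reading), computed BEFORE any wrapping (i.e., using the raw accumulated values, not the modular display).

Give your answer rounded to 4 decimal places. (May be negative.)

After op 1 tick(2): ref=2.0000 raw=[3.0000 4.0000 2.5000]
After op 2 tick(2): ref=4.0000 raw=[6.0000 8.0000 5.0000]
After op 3 sync(1): ref=4.0000 raw=[6.0000 4.0000 5.0000]
Drift of clock 2 after op 3: 5.0000 - 4.0000 = 1.0000

Answer: 1.0000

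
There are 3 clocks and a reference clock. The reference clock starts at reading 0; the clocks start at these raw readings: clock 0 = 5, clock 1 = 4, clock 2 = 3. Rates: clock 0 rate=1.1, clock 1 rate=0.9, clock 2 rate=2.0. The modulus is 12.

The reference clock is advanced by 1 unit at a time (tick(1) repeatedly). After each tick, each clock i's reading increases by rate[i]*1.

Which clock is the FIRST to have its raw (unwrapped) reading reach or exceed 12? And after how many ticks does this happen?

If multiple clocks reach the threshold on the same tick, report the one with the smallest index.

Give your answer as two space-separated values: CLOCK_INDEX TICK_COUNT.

Answer: 2 5

Derivation:
clock 0: start=5, rate=1.1, needs 12-5 = 7; ticks = ceil(7/1.1) = ceil(6.3636) = 7; reading at tick 7 = 5 + 1.1*7 = 12.7000
clock 1: start=4, rate=0.9, needs 12-4 = 8; ticks = ceil(8/0.9) = ceil(8.8889) = 9; reading at tick 9 = 4 + 0.9*9 = 12.1000
clock 2: start=3, rate=2.0, needs 12-3 = 9; ticks = ceil(9/2.0) = ceil(4.5000) = 5; reading at tick 5 = 3 + 2.0*5 = 13.0000
Minimum tick count = 5; winners = [2]; smallest index = 2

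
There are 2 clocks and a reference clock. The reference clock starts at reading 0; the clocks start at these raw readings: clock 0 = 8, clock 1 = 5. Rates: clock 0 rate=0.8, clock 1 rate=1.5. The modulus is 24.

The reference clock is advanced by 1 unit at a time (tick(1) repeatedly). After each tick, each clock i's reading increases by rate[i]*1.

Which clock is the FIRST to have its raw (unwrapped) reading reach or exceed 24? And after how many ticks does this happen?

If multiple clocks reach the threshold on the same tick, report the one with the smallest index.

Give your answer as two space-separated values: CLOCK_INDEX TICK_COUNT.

clock 0: start=8, rate=0.8, needs 24-8 = 16; ticks = ceil(16/0.8) = ceil(20.0000) = 20; reading at tick 20 = 8 + 0.8*20 = 24.0000
clock 1: start=5, rate=1.5, needs 24-5 = 19; ticks = ceil(19/1.5) = ceil(12.6667) = 13; reading at tick 13 = 5 + 1.5*13 = 24.5000
Minimum tick count = 13; winners = [1]; smallest index = 1

Answer: 1 13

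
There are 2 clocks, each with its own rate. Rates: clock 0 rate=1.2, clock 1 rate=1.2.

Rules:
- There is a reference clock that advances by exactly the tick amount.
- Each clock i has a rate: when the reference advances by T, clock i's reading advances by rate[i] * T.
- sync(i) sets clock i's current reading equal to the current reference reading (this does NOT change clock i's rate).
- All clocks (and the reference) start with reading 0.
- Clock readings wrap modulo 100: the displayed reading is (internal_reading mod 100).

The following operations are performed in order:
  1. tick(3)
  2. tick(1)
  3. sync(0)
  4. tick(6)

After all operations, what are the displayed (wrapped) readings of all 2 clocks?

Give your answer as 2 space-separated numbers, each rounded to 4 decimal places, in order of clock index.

After op 1 tick(3): ref=3.0000 raw=[3.6000 3.6000]
After op 2 tick(1): ref=4.0000 raw=[4.8000 4.8000]
After op 3 sync(0): ref=4.0000 raw=[4.0000 4.8000]
After op 4 tick(6): ref=10.0000 raw=[11.2000 12.0000]
Wrap final raw readings (mod 100): 11.2000 mod 100 = 11.2000; 12.0000 mod 100 = 12.0000

Answer: 11.2000 12.0000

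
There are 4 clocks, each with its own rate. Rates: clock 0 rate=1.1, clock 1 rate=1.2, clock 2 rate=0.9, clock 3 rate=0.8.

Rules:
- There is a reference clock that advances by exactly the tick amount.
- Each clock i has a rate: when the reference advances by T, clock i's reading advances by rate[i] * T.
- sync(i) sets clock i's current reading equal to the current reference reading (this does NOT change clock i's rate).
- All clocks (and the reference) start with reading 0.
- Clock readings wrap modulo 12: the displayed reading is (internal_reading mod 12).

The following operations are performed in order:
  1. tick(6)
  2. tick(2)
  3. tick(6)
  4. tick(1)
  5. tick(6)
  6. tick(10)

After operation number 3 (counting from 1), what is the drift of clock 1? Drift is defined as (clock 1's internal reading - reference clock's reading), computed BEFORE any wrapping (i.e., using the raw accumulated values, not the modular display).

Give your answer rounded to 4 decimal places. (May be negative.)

Answer: 2.8000

Derivation:
After op 1 tick(6): ref=6.0000 raw=[6.6000 7.2000 5.4000 4.8000]
After op 2 tick(2): ref=8.0000 raw=[8.8000 9.6000 7.2000 6.4000]
After op 3 tick(6): ref=14.0000 raw=[15.4000 16.8000 12.6000 11.2000]
Drift of clock 1 after op 3: 16.8000 - 14.0000 = 2.8000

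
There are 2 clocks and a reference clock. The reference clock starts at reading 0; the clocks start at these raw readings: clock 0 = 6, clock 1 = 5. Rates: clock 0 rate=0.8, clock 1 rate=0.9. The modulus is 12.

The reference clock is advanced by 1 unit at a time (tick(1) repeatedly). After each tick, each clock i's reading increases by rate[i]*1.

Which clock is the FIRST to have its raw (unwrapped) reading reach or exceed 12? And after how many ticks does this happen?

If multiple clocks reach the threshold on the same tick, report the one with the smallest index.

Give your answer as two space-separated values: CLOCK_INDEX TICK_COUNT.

Answer: 0 8

Derivation:
clock 0: start=6, rate=0.8, needs 12-6 = 6; ticks = ceil(6/0.8) = ceil(7.5000) = 8; reading at tick 8 = 6 + 0.8*8 = 12.4000
clock 1: start=5, rate=0.9, needs 12-5 = 7; ticks = ceil(7/0.9) = ceil(7.7778) = 8; reading at tick 8 = 5 + 0.9*8 = 12.2000
Minimum tick count = 8; winners = [0, 1]; smallest index = 0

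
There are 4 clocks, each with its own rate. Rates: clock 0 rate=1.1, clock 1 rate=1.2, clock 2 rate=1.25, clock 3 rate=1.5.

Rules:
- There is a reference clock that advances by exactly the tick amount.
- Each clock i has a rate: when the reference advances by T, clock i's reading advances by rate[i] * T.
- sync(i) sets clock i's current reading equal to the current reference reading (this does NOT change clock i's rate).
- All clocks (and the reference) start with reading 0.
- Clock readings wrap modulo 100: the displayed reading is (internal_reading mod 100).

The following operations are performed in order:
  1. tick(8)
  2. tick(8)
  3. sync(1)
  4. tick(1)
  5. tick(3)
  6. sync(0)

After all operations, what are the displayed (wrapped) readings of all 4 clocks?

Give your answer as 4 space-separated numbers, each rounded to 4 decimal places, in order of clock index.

After op 1 tick(8): ref=8.0000 raw=[8.8000 9.6000 10.0000 12.0000]
After op 2 tick(8): ref=16.0000 raw=[17.6000 19.2000 20.0000 24.0000]
After op 3 sync(1): ref=16.0000 raw=[17.6000 16.0000 20.0000 24.0000]
After op 4 tick(1): ref=17.0000 raw=[18.7000 17.2000 21.2500 25.5000]
After op 5 tick(3): ref=20.0000 raw=[22.0000 20.8000 25.0000 30.0000]
After op 6 sync(0): ref=20.0000 raw=[20.0000 20.8000 25.0000 30.0000]
Wrap final raw readings (mod 100): 20.0000 mod 100 = 20.0000; 20.8000 mod 100 = 20.8000; 25.0000 mod 100 = 25.0000; 30.0000 mod 100 = 30.0000

Answer: 20.0000 20.8000 25.0000 30.0000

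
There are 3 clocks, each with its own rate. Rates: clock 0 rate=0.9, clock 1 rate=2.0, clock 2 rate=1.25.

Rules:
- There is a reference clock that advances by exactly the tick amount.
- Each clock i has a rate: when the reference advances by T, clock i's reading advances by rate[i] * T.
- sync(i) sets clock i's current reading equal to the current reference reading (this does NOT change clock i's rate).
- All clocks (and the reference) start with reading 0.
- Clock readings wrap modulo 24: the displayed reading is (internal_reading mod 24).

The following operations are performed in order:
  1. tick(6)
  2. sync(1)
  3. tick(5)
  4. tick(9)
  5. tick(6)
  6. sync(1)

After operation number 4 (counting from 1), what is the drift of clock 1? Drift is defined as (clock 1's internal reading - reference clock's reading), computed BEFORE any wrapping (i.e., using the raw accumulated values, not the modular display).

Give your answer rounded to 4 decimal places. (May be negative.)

After op 1 tick(6): ref=6.0000 raw=[5.4000 12.0000 7.5000]
After op 2 sync(1): ref=6.0000 raw=[5.4000 6.0000 7.5000]
After op 3 tick(5): ref=11.0000 raw=[9.9000 16.0000 13.7500]
After op 4 tick(9): ref=20.0000 raw=[18.0000 34.0000 25.0000]
Drift of clock 1 after op 4: 34.0000 - 20.0000 = 14.0000

Answer: 14.0000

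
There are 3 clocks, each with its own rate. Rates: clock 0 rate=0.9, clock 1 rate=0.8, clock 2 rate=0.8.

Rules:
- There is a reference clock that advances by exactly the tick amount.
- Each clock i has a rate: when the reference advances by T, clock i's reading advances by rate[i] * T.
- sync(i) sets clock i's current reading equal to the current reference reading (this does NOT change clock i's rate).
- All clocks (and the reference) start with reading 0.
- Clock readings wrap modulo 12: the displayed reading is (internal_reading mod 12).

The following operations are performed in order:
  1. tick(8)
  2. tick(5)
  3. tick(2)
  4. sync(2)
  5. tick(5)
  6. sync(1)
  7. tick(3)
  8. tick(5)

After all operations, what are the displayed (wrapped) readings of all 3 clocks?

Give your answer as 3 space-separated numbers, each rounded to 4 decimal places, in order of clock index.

After op 1 tick(8): ref=8.0000 raw=[7.2000 6.4000 6.4000]
After op 2 tick(5): ref=13.0000 raw=[11.7000 10.4000 10.4000]
After op 3 tick(2): ref=15.0000 raw=[13.5000 12.0000 12.0000]
After op 4 sync(2): ref=15.0000 raw=[13.5000 12.0000 15.0000]
After op 5 tick(5): ref=20.0000 raw=[18.0000 16.0000 19.0000]
After op 6 sync(1): ref=20.0000 raw=[18.0000 20.0000 19.0000]
After op 7 tick(3): ref=23.0000 raw=[20.7000 22.4000 21.4000]
After op 8 tick(5): ref=28.0000 raw=[25.2000 26.4000 25.4000]
Wrap final raw readings (mod 12): 25.2000 mod 12 = 1.2000; 26.4000 mod 12 = 2.4000; 25.4000 mod 12 = 1.4000

Answer: 1.2000 2.4000 1.4000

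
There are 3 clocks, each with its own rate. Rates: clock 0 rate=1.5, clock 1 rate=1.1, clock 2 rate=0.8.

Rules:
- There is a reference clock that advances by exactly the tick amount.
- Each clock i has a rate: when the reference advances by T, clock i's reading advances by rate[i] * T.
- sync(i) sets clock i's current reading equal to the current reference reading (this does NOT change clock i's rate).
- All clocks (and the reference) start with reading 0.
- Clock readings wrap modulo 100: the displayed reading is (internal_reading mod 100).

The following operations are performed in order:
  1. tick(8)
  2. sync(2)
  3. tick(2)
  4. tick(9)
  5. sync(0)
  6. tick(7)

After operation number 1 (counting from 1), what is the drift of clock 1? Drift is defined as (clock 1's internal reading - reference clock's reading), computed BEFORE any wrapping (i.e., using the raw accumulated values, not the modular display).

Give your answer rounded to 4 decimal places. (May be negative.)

Answer: 0.8000

Derivation:
After op 1 tick(8): ref=8.0000 raw=[12.0000 8.8000 6.4000]
Drift of clock 1 after op 1: 8.8000 - 8.0000 = 0.8000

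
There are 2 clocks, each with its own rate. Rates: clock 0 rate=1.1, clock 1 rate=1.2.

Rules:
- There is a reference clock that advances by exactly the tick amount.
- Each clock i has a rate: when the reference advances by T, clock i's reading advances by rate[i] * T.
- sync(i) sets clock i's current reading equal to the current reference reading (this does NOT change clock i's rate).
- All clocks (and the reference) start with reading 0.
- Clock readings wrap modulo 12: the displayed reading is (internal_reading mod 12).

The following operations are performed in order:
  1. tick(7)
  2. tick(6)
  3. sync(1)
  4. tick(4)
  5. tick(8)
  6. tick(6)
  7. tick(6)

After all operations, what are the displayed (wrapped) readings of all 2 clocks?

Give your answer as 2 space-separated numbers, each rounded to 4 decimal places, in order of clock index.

After op 1 tick(7): ref=7.0000 raw=[7.7000 8.4000]
After op 2 tick(6): ref=13.0000 raw=[14.3000 15.6000]
After op 3 sync(1): ref=13.0000 raw=[14.3000 13.0000]
After op 4 tick(4): ref=17.0000 raw=[18.7000 17.8000]
After op 5 tick(8): ref=25.0000 raw=[27.5000 27.4000]
After op 6 tick(6): ref=31.0000 raw=[34.1000 34.6000]
After op 7 tick(6): ref=37.0000 raw=[40.7000 41.8000]
Wrap final raw readings (mod 12): 40.7000 mod 12 = 4.7000; 41.8000 mod 12 = 5.8000

Answer: 4.7000 5.8000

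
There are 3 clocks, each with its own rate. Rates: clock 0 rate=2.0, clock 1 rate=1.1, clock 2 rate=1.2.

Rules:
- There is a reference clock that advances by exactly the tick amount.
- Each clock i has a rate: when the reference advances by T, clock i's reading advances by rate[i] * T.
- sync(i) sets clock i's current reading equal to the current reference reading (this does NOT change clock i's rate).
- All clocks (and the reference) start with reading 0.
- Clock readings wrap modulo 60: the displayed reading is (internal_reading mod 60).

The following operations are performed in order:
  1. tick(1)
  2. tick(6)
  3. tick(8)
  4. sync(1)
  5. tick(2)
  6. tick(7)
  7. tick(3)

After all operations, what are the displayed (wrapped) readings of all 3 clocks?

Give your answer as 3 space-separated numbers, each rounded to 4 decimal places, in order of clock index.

After op 1 tick(1): ref=1.0000 raw=[2.0000 1.1000 1.2000]
After op 2 tick(6): ref=7.0000 raw=[14.0000 7.7000 8.4000]
After op 3 tick(8): ref=15.0000 raw=[30.0000 16.5000 18.0000]
After op 4 sync(1): ref=15.0000 raw=[30.0000 15.0000 18.0000]
After op 5 tick(2): ref=17.0000 raw=[34.0000 17.2000 20.4000]
After op 6 tick(7): ref=24.0000 raw=[48.0000 24.9000 28.8000]
After op 7 tick(3): ref=27.0000 raw=[54.0000 28.2000 32.4000]
Wrap final raw readings (mod 60): 54.0000 mod 60 = 54.0000; 28.2000 mod 60 = 28.2000; 32.4000 mod 60 = 32.4000

Answer: 54.0000 28.2000 32.4000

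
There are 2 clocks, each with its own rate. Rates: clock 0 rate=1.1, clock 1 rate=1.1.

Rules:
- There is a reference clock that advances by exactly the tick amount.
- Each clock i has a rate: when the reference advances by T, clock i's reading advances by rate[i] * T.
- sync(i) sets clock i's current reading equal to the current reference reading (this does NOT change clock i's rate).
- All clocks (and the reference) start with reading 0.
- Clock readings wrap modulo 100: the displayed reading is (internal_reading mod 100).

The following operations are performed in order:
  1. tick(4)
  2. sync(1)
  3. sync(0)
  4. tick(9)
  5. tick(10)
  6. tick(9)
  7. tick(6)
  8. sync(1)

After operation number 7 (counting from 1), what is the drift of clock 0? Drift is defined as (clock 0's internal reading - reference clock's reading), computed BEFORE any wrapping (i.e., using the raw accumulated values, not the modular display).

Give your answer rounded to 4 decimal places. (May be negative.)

After op 1 tick(4): ref=4.0000 raw=[4.4000 4.4000]
After op 2 sync(1): ref=4.0000 raw=[4.4000 4.0000]
After op 3 sync(0): ref=4.0000 raw=[4.0000 4.0000]
After op 4 tick(9): ref=13.0000 raw=[13.9000 13.9000]
After op 5 tick(10): ref=23.0000 raw=[24.9000 24.9000]
After op 6 tick(9): ref=32.0000 raw=[34.8000 34.8000]
After op 7 tick(6): ref=38.0000 raw=[41.4000 41.4000]
Drift of clock 0 after op 7: 41.4000 - 38.0000 = 3.4000

Answer: 3.4000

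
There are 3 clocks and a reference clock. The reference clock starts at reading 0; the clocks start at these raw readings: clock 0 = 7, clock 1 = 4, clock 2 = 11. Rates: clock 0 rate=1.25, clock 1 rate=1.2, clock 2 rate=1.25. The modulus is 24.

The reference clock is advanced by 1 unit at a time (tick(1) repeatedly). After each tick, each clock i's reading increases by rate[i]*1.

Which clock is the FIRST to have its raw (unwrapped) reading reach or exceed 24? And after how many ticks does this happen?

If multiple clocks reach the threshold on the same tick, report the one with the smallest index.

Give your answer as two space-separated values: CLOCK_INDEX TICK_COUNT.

Answer: 2 11

Derivation:
clock 0: start=7, rate=1.25, needs 24-7 = 17; ticks = ceil(17/1.25) = ceil(13.6000) = 14; reading at tick 14 = 7 + 1.25*14 = 24.5000
clock 1: start=4, rate=1.2, needs 24-4 = 20; ticks = ceil(20/1.2) = ceil(16.6667) = 17; reading at tick 17 = 4 + 1.2*17 = 24.4000
clock 2: start=11, rate=1.25, needs 24-11 = 13; ticks = ceil(13/1.25) = ceil(10.4000) = 11; reading at tick 11 = 11 + 1.25*11 = 24.7500
Minimum tick count = 11; winners = [2]; smallest index = 2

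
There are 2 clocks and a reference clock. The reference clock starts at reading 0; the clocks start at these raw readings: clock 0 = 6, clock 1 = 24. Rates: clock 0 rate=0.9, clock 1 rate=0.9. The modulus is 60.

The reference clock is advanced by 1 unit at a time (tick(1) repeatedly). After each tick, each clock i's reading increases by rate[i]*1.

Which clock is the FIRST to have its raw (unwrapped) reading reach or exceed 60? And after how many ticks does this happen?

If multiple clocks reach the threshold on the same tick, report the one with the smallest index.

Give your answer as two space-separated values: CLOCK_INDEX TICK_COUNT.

Answer: 1 40

Derivation:
clock 0: start=6, rate=0.9, needs 60-6 = 54; ticks = ceil(54/0.9) = ceil(60.0000) = 60; reading at tick 60 = 6 + 0.9*60 = 60.0000
clock 1: start=24, rate=0.9, needs 60-24 = 36; ticks = ceil(36/0.9) = ceil(40.0000) = 40; reading at tick 40 = 24 + 0.9*40 = 60.0000
Minimum tick count = 40; winners = [1]; smallest index = 1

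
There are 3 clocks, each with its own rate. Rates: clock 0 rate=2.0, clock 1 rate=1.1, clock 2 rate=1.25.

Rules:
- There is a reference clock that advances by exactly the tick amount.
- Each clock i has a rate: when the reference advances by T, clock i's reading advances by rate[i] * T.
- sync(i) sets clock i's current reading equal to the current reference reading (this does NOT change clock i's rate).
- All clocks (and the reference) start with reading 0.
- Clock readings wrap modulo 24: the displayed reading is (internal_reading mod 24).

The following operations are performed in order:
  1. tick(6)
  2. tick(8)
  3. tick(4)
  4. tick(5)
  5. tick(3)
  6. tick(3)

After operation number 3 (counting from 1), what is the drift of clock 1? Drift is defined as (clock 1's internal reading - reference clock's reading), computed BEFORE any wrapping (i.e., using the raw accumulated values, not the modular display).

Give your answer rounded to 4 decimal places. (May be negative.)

Answer: 1.8000

Derivation:
After op 1 tick(6): ref=6.0000 raw=[12.0000 6.6000 7.5000]
After op 2 tick(8): ref=14.0000 raw=[28.0000 15.4000 17.5000]
After op 3 tick(4): ref=18.0000 raw=[36.0000 19.8000 22.5000]
Drift of clock 1 after op 3: 19.8000 - 18.0000 = 1.8000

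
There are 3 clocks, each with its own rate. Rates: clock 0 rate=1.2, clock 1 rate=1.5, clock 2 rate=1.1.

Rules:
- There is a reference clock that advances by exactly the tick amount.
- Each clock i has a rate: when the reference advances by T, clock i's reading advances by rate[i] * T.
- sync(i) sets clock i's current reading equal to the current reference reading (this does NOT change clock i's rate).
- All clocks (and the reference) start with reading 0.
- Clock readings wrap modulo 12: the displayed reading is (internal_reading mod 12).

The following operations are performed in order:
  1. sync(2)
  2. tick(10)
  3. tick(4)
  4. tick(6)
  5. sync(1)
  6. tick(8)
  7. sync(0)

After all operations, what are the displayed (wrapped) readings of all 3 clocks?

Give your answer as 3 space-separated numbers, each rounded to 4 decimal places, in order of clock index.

After op 1 sync(2): ref=0.0000 raw=[0.0000 0.0000 0.0000]
After op 2 tick(10): ref=10.0000 raw=[12.0000 15.0000 11.0000]
After op 3 tick(4): ref=14.0000 raw=[16.8000 21.0000 15.4000]
After op 4 tick(6): ref=20.0000 raw=[24.0000 30.0000 22.0000]
After op 5 sync(1): ref=20.0000 raw=[24.0000 20.0000 22.0000]
After op 6 tick(8): ref=28.0000 raw=[33.6000 32.0000 30.8000]
After op 7 sync(0): ref=28.0000 raw=[28.0000 32.0000 30.8000]
Wrap final raw readings (mod 12): 28.0000 mod 12 = 4.0000; 32.0000 mod 12 = 8.0000; 30.8000 mod 12 = 6.8000

Answer: 4.0000 8.0000 6.8000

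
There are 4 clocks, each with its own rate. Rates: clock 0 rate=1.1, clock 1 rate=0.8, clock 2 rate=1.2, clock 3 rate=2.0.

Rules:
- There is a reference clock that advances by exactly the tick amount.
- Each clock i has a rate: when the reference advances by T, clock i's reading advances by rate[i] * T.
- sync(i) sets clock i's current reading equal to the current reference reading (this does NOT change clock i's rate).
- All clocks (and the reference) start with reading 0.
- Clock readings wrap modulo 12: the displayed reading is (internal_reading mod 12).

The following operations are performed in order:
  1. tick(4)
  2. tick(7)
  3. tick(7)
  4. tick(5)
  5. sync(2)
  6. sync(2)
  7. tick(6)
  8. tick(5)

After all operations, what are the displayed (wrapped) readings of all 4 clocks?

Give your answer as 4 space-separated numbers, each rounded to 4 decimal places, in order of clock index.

Answer: 1.4000 3.2000 0.2000 8.0000

Derivation:
After op 1 tick(4): ref=4.0000 raw=[4.4000 3.2000 4.8000 8.0000]
After op 2 tick(7): ref=11.0000 raw=[12.1000 8.8000 13.2000 22.0000]
After op 3 tick(7): ref=18.0000 raw=[19.8000 14.4000 21.6000 36.0000]
After op 4 tick(5): ref=23.0000 raw=[25.3000 18.4000 27.6000 46.0000]
After op 5 sync(2): ref=23.0000 raw=[25.3000 18.4000 23.0000 46.0000]
After op 6 sync(2): ref=23.0000 raw=[25.3000 18.4000 23.0000 46.0000]
After op 7 tick(6): ref=29.0000 raw=[31.9000 23.2000 30.2000 58.0000]
After op 8 tick(5): ref=34.0000 raw=[37.4000 27.2000 36.2000 68.0000]
Wrap final raw readings (mod 12): 37.4000 mod 12 = 1.4000; 27.2000 mod 12 = 3.2000; 36.2000 mod 12 = 0.2000; 68.0000 mod 12 = 8.0000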